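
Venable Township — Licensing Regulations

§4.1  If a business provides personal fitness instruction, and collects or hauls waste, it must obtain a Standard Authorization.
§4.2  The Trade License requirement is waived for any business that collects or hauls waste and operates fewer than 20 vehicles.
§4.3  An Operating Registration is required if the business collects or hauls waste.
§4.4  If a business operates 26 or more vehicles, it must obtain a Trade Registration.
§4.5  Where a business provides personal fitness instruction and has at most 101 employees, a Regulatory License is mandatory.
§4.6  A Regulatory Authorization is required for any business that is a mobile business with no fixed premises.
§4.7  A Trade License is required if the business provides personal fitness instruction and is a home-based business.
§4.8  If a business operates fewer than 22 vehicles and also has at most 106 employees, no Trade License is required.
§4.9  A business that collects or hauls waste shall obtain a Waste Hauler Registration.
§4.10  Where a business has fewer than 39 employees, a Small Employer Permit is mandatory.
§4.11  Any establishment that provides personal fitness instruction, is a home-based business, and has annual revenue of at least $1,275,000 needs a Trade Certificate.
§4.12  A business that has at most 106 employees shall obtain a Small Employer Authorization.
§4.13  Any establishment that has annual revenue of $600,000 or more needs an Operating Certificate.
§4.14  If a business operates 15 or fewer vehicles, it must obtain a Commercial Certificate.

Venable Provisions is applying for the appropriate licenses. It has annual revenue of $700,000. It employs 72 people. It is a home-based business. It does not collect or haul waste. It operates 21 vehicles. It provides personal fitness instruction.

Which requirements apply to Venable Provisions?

Operating Certificate, Regulatory License, Small Employer Authorization

§4.1 provides personal fitness instruction; does not collect or haul waste → Standard Authorization not required.
§4.2 does not collect or haul waste; vehicles 21 ≥ 20 → Trade License exemption does not apply.
§4.3 does not collect or haul waste → Operating Registration not required.
§4.4 vehicles 21 < 26 → Trade Registration not required.
§4.5 provides personal fitness instruction; employees 72 ≤ 101 → Regulatory License required.
§4.6 is a home-based business (not: is a mobile business with no fixed premises) → Regulatory Authorization not required.
§4.7 provides personal fitness instruction; is a home-based business → Trade License required.
§4.8 vehicles 21 < 22; employees 72 ≤ 106 → exempt from Trade License.
§4.9 does not collect or haul waste → Waste Hauler Registration not required.
§4.10 employees 72 ≥ 39 → Small Employer Permit not required.
§4.11 provides personal fitness instruction; is a home-based business; revenue $700,000 < $1,275,000 → Trade Certificate not required.
§4.12 employees 72 ≤ 106 → Small Employer Authorization required.
§4.13 revenue $700,000 ≥ $600,000 → Operating Certificate required.
§4.14 vehicles 21 > 15 → Commercial Certificate not required.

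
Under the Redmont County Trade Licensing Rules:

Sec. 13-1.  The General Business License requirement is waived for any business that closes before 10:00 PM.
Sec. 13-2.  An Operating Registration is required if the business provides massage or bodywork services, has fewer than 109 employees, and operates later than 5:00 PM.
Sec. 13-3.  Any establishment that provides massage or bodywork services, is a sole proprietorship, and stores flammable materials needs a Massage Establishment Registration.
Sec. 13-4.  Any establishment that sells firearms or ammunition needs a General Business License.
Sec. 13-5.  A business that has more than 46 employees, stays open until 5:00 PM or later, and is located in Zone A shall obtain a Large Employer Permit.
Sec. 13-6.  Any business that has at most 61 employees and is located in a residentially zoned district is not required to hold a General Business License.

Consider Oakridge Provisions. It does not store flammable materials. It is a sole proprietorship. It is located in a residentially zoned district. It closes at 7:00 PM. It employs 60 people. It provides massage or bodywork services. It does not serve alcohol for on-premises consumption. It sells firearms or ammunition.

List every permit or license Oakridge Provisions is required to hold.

Sec. 13-1. closes 7:00 PM, at/before 10:00 PM → exempt from General Business License.
Sec. 13-2. provides massage or bodywork services; employees 60 < 109; closes 7:00 PM, after 5:00 PM → Operating Registration required.
Sec. 13-3. provides massage or bodywork services; is a sole proprietorship; does not store flammable materials → Massage Establishment Registration not required.
Sec. 13-4. sells firearms or ammunition → General Business License required.
Sec. 13-5. employees 60 > 46; closes 7:00 PM, after 5:00 PM; is located in a residentially zoned district (not: is located in Zone A) → Large Employer Permit not required.
Sec. 13-6. employees 60 ≤ 61; is located in a residentially zoned district → exempt from General Business License.

Operating Registration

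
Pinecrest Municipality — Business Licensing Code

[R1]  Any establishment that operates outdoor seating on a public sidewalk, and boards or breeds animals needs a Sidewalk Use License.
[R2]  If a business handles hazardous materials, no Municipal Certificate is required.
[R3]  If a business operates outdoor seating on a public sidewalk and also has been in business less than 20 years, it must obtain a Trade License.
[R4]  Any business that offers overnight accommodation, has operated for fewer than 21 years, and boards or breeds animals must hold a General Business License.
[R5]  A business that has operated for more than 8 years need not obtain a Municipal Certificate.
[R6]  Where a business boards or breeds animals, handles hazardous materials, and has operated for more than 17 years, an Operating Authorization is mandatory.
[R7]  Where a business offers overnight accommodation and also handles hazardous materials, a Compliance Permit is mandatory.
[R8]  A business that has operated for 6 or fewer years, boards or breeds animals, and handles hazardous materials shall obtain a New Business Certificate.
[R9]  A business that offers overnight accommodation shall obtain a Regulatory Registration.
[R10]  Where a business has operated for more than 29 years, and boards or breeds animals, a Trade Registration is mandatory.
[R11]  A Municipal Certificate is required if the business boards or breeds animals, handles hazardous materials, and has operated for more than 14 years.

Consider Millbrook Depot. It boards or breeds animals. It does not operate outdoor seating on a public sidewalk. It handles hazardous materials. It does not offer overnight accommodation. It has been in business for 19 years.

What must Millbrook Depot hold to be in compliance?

Operating Authorization

[R1] does not operate outdoor seating on a public sidewalk; boards or breeds animals → Sidewalk Use License not required.
[R2] handles hazardous materials → exempt from Municipal Certificate.
[R3] does not operate outdoor seating on a public sidewalk; years in business 19 < 20 → Trade License not required.
[R4] does not offer overnight accommodation; years in business 19 < 21; boards or breeds animals → General Business License not required.
[R5] years in business 19 > 8 → exempt from Municipal Certificate.
[R6] boards or breeds animals; handles hazardous materials; years in business 19 > 17 → Operating Authorization required.
[R7] does not offer overnight accommodation; handles hazardous materials → Compliance Permit not required.
[R8] years in business 19 > 6; boards or breeds animals; handles hazardous materials → New Business Certificate not required.
[R9] does not offer overnight accommodation → Regulatory Registration not required.
[R10] years in business 19 ≤ 29; boards or breeds animals → Trade Registration not required.
[R11] boards or breeds animals; handles hazardous materials; years in business 19 > 14 → Municipal Certificate required.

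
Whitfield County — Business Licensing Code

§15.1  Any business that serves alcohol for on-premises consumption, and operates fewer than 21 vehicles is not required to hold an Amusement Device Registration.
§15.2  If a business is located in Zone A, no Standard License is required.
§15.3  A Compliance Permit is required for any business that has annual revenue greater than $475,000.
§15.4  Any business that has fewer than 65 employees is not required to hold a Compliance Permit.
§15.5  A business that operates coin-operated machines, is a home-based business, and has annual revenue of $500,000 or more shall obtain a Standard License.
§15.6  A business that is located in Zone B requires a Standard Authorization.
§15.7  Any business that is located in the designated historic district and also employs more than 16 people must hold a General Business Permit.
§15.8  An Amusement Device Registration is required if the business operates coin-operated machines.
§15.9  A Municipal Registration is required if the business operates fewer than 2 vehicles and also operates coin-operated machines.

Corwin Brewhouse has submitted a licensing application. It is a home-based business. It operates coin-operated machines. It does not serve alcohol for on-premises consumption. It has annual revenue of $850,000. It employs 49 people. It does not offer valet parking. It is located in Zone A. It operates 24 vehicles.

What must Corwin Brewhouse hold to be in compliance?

Amusement Device Registration

§15.1 does not serve alcohol for on-premises consumption; vehicles 24 ≥ 21 → Amusement Device Registration exemption does not apply.
§15.2 is located in Zone A → exempt from Standard License.
§15.3 revenue $850,000 > $475,000 → Compliance Permit required.
§15.4 employees 49 < 65 → exempt from Compliance Permit.
§15.5 operates coin-operated machines; is a home-based business; revenue $850,000 ≥ $500,000 → Standard License required.
§15.6 is located in Zone A (not: is located in Zone B) → Standard Authorization not required.
§15.7 is located in Zone A (not: is located in the designated historic district); employees 49 > 16 → General Business Permit not required.
§15.8 operates coin-operated machines → Amusement Device Registration required.
§15.9 vehicles 24 ≥ 2; operates coin-operated machines → Municipal Registration not required.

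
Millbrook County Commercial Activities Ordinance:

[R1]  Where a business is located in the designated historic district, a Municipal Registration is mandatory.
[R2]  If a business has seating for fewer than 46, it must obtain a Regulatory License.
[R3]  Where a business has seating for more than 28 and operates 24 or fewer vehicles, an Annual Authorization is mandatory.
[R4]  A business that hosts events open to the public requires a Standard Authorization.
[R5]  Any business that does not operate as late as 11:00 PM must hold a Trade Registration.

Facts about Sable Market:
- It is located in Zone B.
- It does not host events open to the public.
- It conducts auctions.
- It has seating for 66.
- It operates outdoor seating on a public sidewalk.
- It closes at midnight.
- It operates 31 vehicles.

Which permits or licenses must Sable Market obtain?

[R1] is located in Zone B (not: is located in the designated historic district) → Municipal Registration not required.
[R2] seating 66 ≥ 46 → Regulatory License not required.
[R3] seating 66 > 28; vehicles 31 > 24 → Annual Authorization not required.
[R4] does not host events open to the public → Standard Authorization not required.
[R5] closes midnight, after 11:00 PM → Trade Registration not required.

None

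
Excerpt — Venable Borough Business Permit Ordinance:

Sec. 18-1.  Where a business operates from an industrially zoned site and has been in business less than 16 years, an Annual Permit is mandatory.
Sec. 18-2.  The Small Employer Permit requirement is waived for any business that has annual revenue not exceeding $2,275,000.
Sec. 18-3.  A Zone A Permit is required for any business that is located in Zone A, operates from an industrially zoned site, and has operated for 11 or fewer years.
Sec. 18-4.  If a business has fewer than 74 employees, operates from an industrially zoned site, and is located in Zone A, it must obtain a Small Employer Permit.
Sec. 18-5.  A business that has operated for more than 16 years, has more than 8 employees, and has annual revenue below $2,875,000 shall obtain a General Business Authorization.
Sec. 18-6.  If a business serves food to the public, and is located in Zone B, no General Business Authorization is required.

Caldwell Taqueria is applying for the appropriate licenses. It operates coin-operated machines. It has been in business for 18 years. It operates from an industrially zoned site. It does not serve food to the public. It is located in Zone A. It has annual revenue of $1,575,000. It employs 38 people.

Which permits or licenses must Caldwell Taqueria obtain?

Sec. 18-1. operates from an industrially zoned site; years in business 18 ≥ 16 → Annual Permit not required.
Sec. 18-2. revenue $1,575,000 ≤ $2,275,000 → exempt from Small Employer Permit.
Sec. 18-3. is located in Zone A; operates from an industrially zoned site; years in business 18 > 11 → Zone A Permit not required.
Sec. 18-4. employees 38 < 74; operates from an industrially zoned site; is located in Zone A → Small Employer Permit required.
Sec. 18-5. years in business 18 > 16; employees 38 > 8; revenue $1,575,000 < $2,875,000 → General Business Authorization required.
Sec. 18-6. does not serve food to the public; is located in Zone A (not: is located in Zone B) → General Business Authorization exemption does not apply.

General Business Authorization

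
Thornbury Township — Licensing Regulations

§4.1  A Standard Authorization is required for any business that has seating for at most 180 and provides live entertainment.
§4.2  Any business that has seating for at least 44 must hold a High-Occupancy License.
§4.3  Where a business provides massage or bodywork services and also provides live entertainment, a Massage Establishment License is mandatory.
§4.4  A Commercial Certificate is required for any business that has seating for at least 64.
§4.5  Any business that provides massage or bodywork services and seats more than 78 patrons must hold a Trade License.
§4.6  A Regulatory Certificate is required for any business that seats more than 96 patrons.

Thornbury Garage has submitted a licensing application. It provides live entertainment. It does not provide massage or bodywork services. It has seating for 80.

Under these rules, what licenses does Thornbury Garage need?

§4.1 seating 80 ≤ 180; provides live entertainment → Standard Authorization required.
§4.2 seating 80 ≥ 44 → High-Occupancy License required.
§4.3 does not provide massage or bodywork services; provides live entertainment → Massage Establishment License not required.
§4.4 seating 80 ≥ 64 → Commercial Certificate required.
§4.5 does not provide massage or bodywork services; seating 80 > 78 → Trade License not required.
§4.6 seating 80 ≤ 96 → Regulatory Certificate not required.

Commercial Certificate, High-Occupancy License, Standard Authorization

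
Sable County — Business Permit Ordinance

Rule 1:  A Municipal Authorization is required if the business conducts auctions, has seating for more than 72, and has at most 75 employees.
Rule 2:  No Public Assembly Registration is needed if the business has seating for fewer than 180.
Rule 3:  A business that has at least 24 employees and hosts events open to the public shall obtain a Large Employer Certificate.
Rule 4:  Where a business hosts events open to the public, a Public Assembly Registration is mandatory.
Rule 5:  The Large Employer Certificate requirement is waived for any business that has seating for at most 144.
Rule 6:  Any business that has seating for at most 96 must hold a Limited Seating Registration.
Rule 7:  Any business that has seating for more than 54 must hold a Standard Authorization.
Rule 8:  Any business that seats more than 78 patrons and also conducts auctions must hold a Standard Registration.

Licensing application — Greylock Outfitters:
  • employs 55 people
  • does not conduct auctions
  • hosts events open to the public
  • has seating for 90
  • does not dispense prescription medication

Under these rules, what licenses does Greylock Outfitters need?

Limited Seating Registration, Standard Authorization

Rule 1: does not conduct auctions; seating 90 > 72; employees 55 ≤ 75 → Municipal Authorization not required.
Rule 2: seating 90 < 180 → exempt from Public Assembly Registration.
Rule 3: employees 55 ≥ 24; hosts events open to the public → Large Employer Certificate required.
Rule 4: hosts events open to the public → Public Assembly Registration required.
Rule 5: seating 90 ≤ 144 → exempt from Large Employer Certificate.
Rule 6: seating 90 ≤ 96 → Limited Seating Registration required.
Rule 7: seating 90 > 54 → Standard Authorization required.
Rule 8: seating 90 > 78; does not conduct auctions → Standard Registration not required.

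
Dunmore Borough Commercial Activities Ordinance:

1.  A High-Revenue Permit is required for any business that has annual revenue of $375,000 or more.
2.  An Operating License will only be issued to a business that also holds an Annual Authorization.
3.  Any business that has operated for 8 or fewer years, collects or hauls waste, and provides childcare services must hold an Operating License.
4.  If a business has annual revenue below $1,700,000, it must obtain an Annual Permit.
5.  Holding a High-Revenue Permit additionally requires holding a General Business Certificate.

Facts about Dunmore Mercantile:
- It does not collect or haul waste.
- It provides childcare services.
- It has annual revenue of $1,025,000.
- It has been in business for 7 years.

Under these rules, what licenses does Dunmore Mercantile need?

1. revenue $1,025,000 ≥ $375,000 → High-Revenue Permit required.
2. Operating License is not required → no effect.
3. years in business 7 ≤ 8; does not collect or haul waste; provides childcare services → Operating License not required.
4. revenue $1,025,000 < $1,700,000 → Annual Permit required.
5. High-Revenue Permit is required → General Business Certificate also required.

Annual Permit, General Business Certificate, High-Revenue Permit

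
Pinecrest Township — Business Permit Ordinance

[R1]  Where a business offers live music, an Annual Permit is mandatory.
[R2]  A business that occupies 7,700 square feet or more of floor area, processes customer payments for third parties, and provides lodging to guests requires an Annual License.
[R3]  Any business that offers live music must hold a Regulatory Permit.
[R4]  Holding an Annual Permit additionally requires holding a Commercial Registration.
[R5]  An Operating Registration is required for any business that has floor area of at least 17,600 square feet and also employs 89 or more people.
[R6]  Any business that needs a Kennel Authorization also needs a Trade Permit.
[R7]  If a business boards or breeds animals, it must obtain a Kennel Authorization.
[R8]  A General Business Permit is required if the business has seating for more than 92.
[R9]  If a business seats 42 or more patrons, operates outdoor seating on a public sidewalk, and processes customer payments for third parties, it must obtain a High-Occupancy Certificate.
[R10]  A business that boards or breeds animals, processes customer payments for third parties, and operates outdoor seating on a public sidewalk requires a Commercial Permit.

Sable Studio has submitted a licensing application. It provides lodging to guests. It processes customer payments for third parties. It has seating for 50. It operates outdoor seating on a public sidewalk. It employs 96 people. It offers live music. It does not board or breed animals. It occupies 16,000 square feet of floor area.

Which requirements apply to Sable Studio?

Annual License, Annual Permit, Commercial Registration, High-Occupancy Certificate, Regulatory Permit

[R1] offers live music → Annual Permit required.
[R2] floor area 16,000 square feet ≥ 7,700 square feet; processes customer payments for third parties; provides lodging to guests → Annual License required.
[R3] offers live music → Regulatory Permit required.
[R4] Annual Permit is required → Commercial Registration also required.
[R5] floor area 16,000 square feet < 17,600 square feet; employees 96 ≥ 89 → Operating Registration not required.
[R6] Kennel Authorization is not required → no effect.
[R7] does not board or breed animals → Kennel Authorization not required.
[R8] seating 50 ≤ 92 → General Business Permit not required.
[R9] seating 50 ≥ 42; operates outdoor seating on a public sidewalk; processes customer payments for third parties → High-Occupancy Certificate required.
[R10] does not board or breed animals; processes customer payments for third parties; operates outdoor seating on a public sidewalk → Commercial Permit not required.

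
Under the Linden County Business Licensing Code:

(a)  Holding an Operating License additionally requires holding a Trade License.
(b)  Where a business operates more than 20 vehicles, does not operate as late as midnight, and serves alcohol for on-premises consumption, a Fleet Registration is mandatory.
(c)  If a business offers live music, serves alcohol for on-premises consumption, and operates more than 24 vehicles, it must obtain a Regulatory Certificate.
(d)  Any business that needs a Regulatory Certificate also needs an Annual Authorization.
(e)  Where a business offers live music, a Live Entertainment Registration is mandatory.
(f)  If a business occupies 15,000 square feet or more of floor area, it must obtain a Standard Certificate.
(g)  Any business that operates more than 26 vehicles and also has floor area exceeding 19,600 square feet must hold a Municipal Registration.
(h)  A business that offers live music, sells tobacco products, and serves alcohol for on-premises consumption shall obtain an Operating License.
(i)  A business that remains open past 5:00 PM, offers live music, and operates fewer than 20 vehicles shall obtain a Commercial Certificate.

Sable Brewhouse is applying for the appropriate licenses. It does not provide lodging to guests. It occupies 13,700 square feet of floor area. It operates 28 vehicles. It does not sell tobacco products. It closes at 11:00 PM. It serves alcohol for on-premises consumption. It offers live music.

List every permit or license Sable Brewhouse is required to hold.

(a) Operating License is not required → no effect.
(b) vehicles 28 > 20; closes 11:00 PM, at/before midnight; serves alcohol for on-premises consumption → Fleet Registration required.
(c) offers live music; serves alcohol for on-premises consumption; vehicles 28 > 24 → Regulatory Certificate required.
(d) Regulatory Certificate is required → Annual Authorization also required.
(e) offers live music → Live Entertainment Registration required.
(f) floor area 13,700 square feet < 15,000 square feet → Standard Certificate not required.
(g) vehicles 28 > 26; floor area 13,700 square feet ≤ 19,600 square feet → Municipal Registration not required.
(h) offers live music; does not sell tobacco products; serves alcohol for on-premises consumption → Operating License not required.
(i) closes 11:00 PM, after 5:00 PM; offers live music; vehicles 28 ≥ 20 → Commercial Certificate not required.

Annual Authorization, Fleet Registration, Live Entertainment Registration, Regulatory Certificate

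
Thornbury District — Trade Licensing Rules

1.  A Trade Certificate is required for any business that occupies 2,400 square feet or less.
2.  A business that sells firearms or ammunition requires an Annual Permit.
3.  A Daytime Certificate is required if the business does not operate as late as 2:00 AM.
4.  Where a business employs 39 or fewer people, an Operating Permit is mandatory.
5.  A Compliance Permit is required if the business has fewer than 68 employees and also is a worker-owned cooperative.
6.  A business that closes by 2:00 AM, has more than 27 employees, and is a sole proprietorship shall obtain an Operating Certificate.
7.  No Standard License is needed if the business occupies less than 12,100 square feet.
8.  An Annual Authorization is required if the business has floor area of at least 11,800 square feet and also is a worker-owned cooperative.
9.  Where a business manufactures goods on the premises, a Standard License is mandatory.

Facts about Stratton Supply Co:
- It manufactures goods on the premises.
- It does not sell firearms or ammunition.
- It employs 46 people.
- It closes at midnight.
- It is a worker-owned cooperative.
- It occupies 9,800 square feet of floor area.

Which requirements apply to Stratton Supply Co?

Compliance Permit, Daytime Certificate

1. floor area 9,800 square feet > 2,400 square feet → Trade Certificate not required.
2. does not sell firearms or ammunition → Annual Permit not required.
3. closes midnight, at/before 2:00 AM → Daytime Certificate required.
4. employees 46 > 39 → Operating Permit not required.
5. employees 46 < 68; is a worker-owned cooperative → Compliance Permit required.
6. closes midnight, at/before 2:00 AM; employees 46 > 27; is a worker-owned cooperative (not: is a sole proprietorship) → Operating Certificate not required.
7. floor area 9,800 square feet < 12,100 square feet → exempt from Standard License.
8. floor area 9,800 square feet < 11,800 square feet; is a worker-owned cooperative → Annual Authorization not required.
9. manufactures goods on the premises → Standard License required.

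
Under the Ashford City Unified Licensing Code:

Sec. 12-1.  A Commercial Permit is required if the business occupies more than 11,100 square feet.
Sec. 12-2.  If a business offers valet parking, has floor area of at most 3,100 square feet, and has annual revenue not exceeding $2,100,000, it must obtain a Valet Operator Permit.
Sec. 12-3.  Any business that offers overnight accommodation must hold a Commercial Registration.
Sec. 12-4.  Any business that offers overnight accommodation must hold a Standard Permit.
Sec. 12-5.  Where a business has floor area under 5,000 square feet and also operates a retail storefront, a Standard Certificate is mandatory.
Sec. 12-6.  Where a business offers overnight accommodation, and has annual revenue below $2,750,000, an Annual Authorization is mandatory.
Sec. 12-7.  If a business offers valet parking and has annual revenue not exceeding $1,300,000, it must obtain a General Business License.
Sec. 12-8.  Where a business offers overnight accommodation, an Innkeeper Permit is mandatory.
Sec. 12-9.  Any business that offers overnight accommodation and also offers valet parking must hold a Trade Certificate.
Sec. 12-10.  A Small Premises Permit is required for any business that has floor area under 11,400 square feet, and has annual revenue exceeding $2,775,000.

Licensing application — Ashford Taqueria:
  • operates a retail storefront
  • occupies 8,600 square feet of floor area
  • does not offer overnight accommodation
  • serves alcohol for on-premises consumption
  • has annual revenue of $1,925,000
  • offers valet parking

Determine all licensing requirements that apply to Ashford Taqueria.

None

Sec. 12-1. floor area 8,600 square feet ≤ 11,100 square feet → Commercial Permit not required.
Sec. 12-2. offers valet parking; floor area 8,600 square feet > 3,100 square feet; revenue $1,925,000 ≤ $2,100,000 → Valet Operator Permit not required.
Sec. 12-3. does not offer overnight accommodation → Commercial Registration not required.
Sec. 12-4. does not offer overnight accommodation → Standard Permit not required.
Sec. 12-5. floor area 8,600 square feet ≥ 5,000 square feet; operates a retail storefront → Standard Certificate not required.
Sec. 12-6. does not offer overnight accommodation; revenue $1,925,000 < $2,750,000 → Annual Authorization not required.
Sec. 12-7. offers valet parking; revenue $1,925,000 > $1,300,000 → General Business License not required.
Sec. 12-8. does not offer overnight accommodation → Innkeeper Permit not required.
Sec. 12-9. does not offer overnight accommodation; offers valet parking → Trade Certificate not required.
Sec. 12-10. floor area 8,600 square feet < 11,400 square feet; revenue $1,925,000 ≤ $2,775,000 → Small Premises Permit not required.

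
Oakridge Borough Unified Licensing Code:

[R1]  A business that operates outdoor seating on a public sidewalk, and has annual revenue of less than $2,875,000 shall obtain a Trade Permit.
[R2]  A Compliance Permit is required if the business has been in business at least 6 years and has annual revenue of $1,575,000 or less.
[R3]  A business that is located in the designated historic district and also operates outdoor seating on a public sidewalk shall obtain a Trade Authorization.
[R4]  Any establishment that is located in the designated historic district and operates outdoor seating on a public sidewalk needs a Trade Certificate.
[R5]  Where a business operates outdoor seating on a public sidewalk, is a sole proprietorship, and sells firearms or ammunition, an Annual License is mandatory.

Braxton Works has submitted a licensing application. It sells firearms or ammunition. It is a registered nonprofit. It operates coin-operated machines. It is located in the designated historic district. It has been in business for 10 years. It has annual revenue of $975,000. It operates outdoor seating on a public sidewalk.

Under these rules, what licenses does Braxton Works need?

Compliance Permit, Trade Authorization, Trade Certificate, Trade Permit

[R1] operates outdoor seating on a public sidewalk; revenue $975,000 < $2,875,000 → Trade Permit required.
[R2] years in business 10 ≥ 6; revenue $975,000 ≤ $1,575,000 → Compliance Permit required.
[R3] is located in the designated historic district; operates outdoor seating on a public sidewalk → Trade Authorization required.
[R4] is located in the designated historic district; operates outdoor seating on a public sidewalk → Trade Certificate required.
[R5] operates outdoor seating on a public sidewalk; is a registered nonprofit (not: is a sole proprietorship); sells firearms or ammunition → Annual License not required.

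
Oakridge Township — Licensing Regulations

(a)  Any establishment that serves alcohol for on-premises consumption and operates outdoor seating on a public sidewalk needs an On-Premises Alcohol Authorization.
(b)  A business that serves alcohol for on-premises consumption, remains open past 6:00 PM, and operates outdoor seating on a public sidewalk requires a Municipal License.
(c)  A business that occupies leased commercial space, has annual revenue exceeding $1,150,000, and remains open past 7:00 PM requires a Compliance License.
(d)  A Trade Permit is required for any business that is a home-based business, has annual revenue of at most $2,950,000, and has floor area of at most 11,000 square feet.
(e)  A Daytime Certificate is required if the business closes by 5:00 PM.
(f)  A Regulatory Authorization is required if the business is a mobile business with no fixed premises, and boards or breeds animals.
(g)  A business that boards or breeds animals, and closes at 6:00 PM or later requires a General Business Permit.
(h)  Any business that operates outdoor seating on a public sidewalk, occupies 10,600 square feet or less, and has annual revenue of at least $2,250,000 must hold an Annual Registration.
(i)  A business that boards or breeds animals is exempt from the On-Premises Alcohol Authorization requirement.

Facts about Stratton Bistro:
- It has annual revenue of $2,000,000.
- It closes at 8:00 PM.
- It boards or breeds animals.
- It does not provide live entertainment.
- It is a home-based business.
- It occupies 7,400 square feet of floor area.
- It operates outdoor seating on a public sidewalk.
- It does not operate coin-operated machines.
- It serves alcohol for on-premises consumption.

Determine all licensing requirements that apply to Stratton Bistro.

(a) serves alcohol for on-premises consumption; operates outdoor seating on a public sidewalk → On-Premises Alcohol Authorization required.
(b) serves alcohol for on-premises consumption; closes 8:00 PM, after 6:00 PM; operates outdoor seating on a public sidewalk → Municipal License required.
(c) is a home-based business (not: occupies leased commercial space); revenue $2,000,000 > $1,150,000; closes 8:00 PM, after 7:00 PM → Compliance License not required.
(d) is a home-based business; revenue $2,000,000 ≤ $2,950,000; floor area 7,400 square feet ≤ 11,000 square feet → Trade Permit required.
(e) closes 8:00 PM, after 5:00 PM → Daytime Certificate not required.
(f) is a home-based business (not: is a mobile business with no fixed premises); boards or breeds animals → Regulatory Authorization not required.
(g) boards or breeds animals; closes 8:00 PM, after 6:00 PM → General Business Permit required.
(h) operates outdoor seating on a public sidewalk; floor area 7,400 square feet ≤ 10,600 square feet; revenue $2,000,000 < $2,250,000 → Annual Registration not required.
(i) boards or breeds animals → exempt from On-Premises Alcohol Authorization.

General Business Permit, Municipal License, Trade Permit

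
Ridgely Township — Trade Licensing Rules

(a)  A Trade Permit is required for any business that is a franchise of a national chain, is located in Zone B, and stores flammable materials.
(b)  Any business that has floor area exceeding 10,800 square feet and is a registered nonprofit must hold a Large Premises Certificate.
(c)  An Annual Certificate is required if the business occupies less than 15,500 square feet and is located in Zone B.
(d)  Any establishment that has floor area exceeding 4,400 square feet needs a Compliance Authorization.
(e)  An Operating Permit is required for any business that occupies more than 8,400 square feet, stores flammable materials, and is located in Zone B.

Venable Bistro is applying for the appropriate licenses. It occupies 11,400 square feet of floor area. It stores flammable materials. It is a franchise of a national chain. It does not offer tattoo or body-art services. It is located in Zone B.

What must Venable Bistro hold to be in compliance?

Annual Certificate, Compliance Authorization, Operating Permit, Trade Permit

(a) is a franchise of a national chain; is located in Zone B; stores flammable materials → Trade Permit required.
(b) floor area 11,400 square feet > 10,800 square feet; is a franchise of a national chain (not: is a registered nonprofit) → Large Premises Certificate not required.
(c) floor area 11,400 square feet < 15,500 square feet; is located in Zone B → Annual Certificate required.
(d) floor area 11,400 square feet > 4,400 square feet → Compliance Authorization required.
(e) floor area 11,400 square feet > 8,400 square feet; stores flammable materials; is located in Zone B → Operating Permit required.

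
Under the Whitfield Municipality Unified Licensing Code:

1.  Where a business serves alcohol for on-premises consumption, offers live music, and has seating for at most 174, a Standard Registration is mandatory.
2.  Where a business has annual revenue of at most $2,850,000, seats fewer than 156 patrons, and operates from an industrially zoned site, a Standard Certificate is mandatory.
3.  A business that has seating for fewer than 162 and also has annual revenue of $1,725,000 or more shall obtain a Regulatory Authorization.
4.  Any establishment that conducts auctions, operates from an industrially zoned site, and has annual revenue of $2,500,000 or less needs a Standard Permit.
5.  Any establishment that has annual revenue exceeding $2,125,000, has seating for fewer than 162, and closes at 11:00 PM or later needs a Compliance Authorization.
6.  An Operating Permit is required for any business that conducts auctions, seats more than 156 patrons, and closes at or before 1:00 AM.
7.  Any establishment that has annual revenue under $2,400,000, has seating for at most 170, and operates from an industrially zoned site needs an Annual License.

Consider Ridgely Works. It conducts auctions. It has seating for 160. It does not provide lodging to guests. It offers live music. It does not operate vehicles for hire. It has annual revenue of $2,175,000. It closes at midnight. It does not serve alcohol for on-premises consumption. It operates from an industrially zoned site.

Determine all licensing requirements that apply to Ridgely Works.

Annual License, Compliance Authorization, Operating Permit, Regulatory Authorization, Standard Permit

1. does not serve alcohol for on-premises consumption; offers live music; seating 160 ≤ 174 → Standard Registration not required.
2. revenue $2,175,000 ≤ $2,850,000; seating 160 ≥ 156; operates from an industrially zoned site → Standard Certificate not required.
3. seating 160 < 162; revenue $2,175,000 ≥ $1,725,000 → Regulatory Authorization required.
4. conducts auctions; operates from an industrially zoned site; revenue $2,175,000 ≤ $2,500,000 → Standard Permit required.
5. revenue $2,175,000 > $2,125,000; seating 160 < 162; closes midnight, after 11:00 PM → Compliance Authorization required.
6. conducts auctions; seating 160 > 156; closes midnight, at/before 1:00 AM → Operating Permit required.
7. revenue $2,175,000 < $2,400,000; seating 160 ≤ 170; operates from an industrially zoned site → Annual License required.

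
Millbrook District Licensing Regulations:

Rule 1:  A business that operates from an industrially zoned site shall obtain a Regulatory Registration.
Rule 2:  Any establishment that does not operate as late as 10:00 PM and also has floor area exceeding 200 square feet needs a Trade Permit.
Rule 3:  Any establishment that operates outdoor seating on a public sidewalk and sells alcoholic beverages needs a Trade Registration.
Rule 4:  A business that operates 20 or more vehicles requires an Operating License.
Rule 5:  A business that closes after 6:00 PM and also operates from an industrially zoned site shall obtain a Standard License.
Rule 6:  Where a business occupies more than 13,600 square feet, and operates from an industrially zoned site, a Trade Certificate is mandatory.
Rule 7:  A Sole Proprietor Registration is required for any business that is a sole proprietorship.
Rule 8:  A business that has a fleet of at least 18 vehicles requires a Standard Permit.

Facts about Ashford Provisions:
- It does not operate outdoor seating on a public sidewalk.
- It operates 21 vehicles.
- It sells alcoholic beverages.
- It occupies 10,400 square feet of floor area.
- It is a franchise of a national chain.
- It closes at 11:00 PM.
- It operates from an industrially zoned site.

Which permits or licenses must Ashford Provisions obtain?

Operating License, Regulatory Registration, Standard License, Standard Permit

Rule 1: operates from an industrially zoned site → Regulatory Registration required.
Rule 2: closes 11:00 PM, after 10:00 PM; floor area 10,400 square feet > 200 square feet → Trade Permit not required.
Rule 3: does not operate outdoor seating on a public sidewalk; sells alcoholic beverages → Trade Registration not required.
Rule 4: vehicles 21 ≥ 20 → Operating License required.
Rule 5: closes 11:00 PM, after 6:00 PM; operates from an industrially zoned site → Standard License required.
Rule 6: floor area 10,400 square feet ≤ 13,600 square feet; operates from an industrially zoned site → Trade Certificate not required.
Rule 7: is a franchise of a national chain (not: is a sole proprietorship) → Sole Proprietor Registration not required.
Rule 8: vehicles 21 ≥ 18 → Standard Permit required.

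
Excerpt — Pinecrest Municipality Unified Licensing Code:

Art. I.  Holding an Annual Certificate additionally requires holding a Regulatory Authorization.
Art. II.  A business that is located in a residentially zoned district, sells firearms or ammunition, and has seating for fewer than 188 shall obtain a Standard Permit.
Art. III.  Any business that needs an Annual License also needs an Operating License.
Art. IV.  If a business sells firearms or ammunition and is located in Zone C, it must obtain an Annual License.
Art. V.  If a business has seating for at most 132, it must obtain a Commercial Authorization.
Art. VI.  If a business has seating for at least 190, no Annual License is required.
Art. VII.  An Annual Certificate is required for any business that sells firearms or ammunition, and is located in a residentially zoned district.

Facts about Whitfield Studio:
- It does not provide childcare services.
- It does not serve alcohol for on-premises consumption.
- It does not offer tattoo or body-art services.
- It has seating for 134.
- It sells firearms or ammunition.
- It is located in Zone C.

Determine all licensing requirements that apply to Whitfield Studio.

Annual License, Operating License

Art. I. Annual Certificate is not required → no effect.
Art. II. is located in Zone C (not: is located in a residentially zoned district); sells firearms or ammunition; seating 134 < 188 → Standard Permit not required.
Art. III. Annual License is required → Operating License also required.
Art. IV. sells firearms or ammunition; is located in Zone C → Annual License required.
Art. V. seating 134 > 132 → Commercial Authorization not required.
Art. VI. seating 134 < 190 → Annual License exemption does not apply.
Art. VII. sells firearms or ammunition; is located in Zone C (not: is located in a residentially zoned district) → Annual Certificate not required.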